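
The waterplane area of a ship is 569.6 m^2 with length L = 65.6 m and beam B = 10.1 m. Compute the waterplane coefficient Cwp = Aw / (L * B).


Formula: Cwp = Aw / (L * B)
Step 1 — L * B = 65.6 * 10.1 = 662.56 m^2
Step 2 — Cwp = 569.6 / 662.56 ≈ 0.85970 (5 s.f.)

0.85970


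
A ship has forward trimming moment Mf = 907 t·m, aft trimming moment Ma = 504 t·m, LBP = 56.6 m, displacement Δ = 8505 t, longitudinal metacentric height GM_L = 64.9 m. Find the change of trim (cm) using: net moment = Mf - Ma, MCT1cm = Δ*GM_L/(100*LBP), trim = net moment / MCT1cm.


Formula: net trimming moment = Mf - Ma; MCT1cm = Δ*GM_L/(100*LBP); trim = net moment / MCT1cm
Step 1 — net trimming moment = 907 - 504 = 403 t·m
Step 2 — MCT1cm = 8505 * 64.9 / (100 * 56.6) = 97.522 t·m/cm
Step 3 — trim = 403 / 97.522 ≈ 4.1324 cm (5 s.f.)

4.1324 cm


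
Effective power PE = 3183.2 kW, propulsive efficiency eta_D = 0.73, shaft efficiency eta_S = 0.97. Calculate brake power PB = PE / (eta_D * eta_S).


Formula: PB = PE / (eta_D * eta_S)
Step 1 — combined efficiency = eta_D * eta_S = 0.73 * 0.97 = 0.7081
Step 2 — PB = 3183.2 / 0.7081 ≈ 4495.4 kW (5 s.f.)

4495.4 kW


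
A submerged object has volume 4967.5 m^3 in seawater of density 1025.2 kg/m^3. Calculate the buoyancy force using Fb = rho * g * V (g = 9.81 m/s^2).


Formula: Fb = rho * g * V
Substituting: Fb = 1025.2 * 9.81 * 4967.5
Intermediate: 1025.2 * 9.81 = 10057.212
Result: Fb = 10057.212 * 4967.5 ≈ 49959000 N (5 s.f.)

49959000 N


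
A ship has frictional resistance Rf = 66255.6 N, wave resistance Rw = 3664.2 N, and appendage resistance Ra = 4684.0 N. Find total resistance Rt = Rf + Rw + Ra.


Formula: Rt = Rf + Rw + Ra
Substituting: Rt = 66255.6 + 3664.2 + 4684.0
Result: Rt = 74603.8 N

74603.8 N


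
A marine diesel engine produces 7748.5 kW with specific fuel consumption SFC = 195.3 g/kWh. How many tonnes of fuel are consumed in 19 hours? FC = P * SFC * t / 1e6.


Formula: FC (tonnes) = P * SFC * t / 1,000,000
Step 1 — P * SFC * t = 7748.5 * 195.3 * 19 = 28752358.95 g
Step 2 — FC (tonnes) = 28752358.95 / 1,000,000 ≈ 28.752 tonnes (5 s.f.)

28.752 tonnes


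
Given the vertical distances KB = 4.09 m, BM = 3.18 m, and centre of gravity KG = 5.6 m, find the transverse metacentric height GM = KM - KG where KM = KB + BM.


Formula: GM = KB + BM - KG
Step 1 — KM = KB + BM = 4.09 + 3.18 = 7.27 m
Step 2 — GM = KM - KG = 7.27 - 5.6 = 1.67 m

1.67 m


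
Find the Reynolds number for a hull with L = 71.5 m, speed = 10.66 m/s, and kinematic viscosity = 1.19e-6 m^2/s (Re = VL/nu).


Formula: Re = V * L / nu
Step 1 — V * L = 10.66 * 71.5 = 762.19 m^2/s
Step 2 — Re = 762.19 / 1.19e-6 = 6.40e+08

6.40e+08


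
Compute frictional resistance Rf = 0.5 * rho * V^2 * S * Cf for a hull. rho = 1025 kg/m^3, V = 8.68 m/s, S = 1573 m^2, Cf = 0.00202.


Formula: Rf = 0.5 * rho * V^2 * S * Cf
Step 1 — V^2 = 8.68^2 = 75.3424
Step 2 — 0.5 * rho * V^2 = 0.5 * 1025 * 75.3424 = 38612.98
Step 3 — Rf = 38612.98 * 1573 * 0.00202 ≈ 122690 N (5 s.f.)

122690 N


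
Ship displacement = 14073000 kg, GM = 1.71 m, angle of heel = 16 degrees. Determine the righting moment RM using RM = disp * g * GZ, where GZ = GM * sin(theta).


Formula: GZ = GM * sin(theta); RM = disp * g * GZ
Step 1 — GZ = 1.71 * sin(16°) = 1.71 * 0.275637 = 0.471339 m
Step 2 — RM = 14073000 * 9.81 * 0.471339 ≈ 65071000 N·m (5 s.f.)

65071000 N·m


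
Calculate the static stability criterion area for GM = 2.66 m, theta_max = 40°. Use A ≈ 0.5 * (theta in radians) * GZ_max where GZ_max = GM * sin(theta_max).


Formula: GZ_max = GM * sin(theta); Area = 0.5 * theta_rad * GZ_max
Step 1 — GZ_max = 2.66 * sin(40°) = 2.66 * 0.642788 = 1.709816 m
Step 2 — theta_rad = 40 * pi/180 = 0.698132 rad
Step 3 — Area = 0.5 * 0.698132 * 1.709816 ≈ 0.59684 m·rad (5 s.f.)

0.59684 m·rad


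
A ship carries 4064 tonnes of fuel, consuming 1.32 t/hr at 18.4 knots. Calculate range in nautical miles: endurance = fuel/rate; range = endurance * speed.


Formula: endurance = fuel / rate; range = endurance * speed
Step 1 — endurance = 4064 / 1.32 = 3078.7879 hours
Step 2 — range = 3078.7879 * 18.4 ≈ 56650 nautical miles (5 s.f.)

56650 NM


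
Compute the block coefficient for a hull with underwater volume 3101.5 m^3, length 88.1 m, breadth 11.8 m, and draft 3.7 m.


Formula: Cb = V / (L * B * T)
Step 1 — L * B * T = 88.1 * 11.8 * 3.7 = 3846.446 m^3
Step 2 — Cb = 3101.5 / 3846.446 ≈ 0.80633 (5 s.f.)

0.80633


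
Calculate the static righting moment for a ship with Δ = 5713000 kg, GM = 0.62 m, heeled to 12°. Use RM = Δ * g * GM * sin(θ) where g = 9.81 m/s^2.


Formula: GZ = GM * sin(theta); RM = disp * g * GZ
Step 1 — GZ = 0.62 * sin(12°) = 0.62 * 0.207912 = 0.128905 m
Step 2 — RM = 5713000 * 9.81 * 0.128905 ≈ 7224400 N·m (5 s.f.)

7224400 N·m


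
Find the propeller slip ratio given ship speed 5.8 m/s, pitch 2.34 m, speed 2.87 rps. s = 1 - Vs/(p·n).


Formula: s = 1 - Vs / (p * n)
Step 1 — p * n = 2.34 * 2.87 = 6.7158
Step 2 — Vs / (p*n) = 5.8 / 6.7158 = 0.863635 (6 d.p.)
Step 3 — s = 1 - 0.863635 = 0.136365

0.136365


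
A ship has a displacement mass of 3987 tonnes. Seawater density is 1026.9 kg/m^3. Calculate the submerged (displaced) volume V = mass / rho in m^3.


Formula: V = mass / rho
Step 1 — convert tonnes to kg: 3987 t * 1000 = 3987000 kg
Step 2 — V = 3987000 / 1026.9 ≈ 3882.6 m^3 (5 s.f.)

3882.6 m^3


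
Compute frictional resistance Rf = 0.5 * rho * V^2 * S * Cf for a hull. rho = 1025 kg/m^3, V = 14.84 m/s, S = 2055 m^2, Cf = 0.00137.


Formula: Rf = 0.5 * rho * V^2 * S * Cf
Step 1 — V^2 = 14.84^2 = 220.2256
Step 2 — 0.5 * rho * V^2 = 0.5 * 1025 * 220.2256 = 112865.62
Step 3 — Rf = 112865.62 * 2055 * 0.00137 ≈ 317760 N (5 s.f.)

317760 N


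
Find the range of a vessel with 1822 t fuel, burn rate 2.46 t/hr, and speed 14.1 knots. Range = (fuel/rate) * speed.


Formula: endurance = fuel / rate; range = endurance * speed
Step 1 — endurance = 1822 / 2.46 = 740.6504 hours
Step 2 — range = 740.6504 * 14.1 ≈ 10443 nautical miles (5 s.f.)

10443 NM


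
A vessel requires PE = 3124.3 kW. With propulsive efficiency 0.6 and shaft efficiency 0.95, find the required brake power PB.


Formula: PB = PE / (eta_D * eta_S)
Step 1 — combined efficiency = eta_D * eta_S = 0.6 * 0.95 = 0.57
Step 2 — PB = 3124.3 / 0.57 ≈ 5481.2 kW (5 s.f.)

5481.2 kW


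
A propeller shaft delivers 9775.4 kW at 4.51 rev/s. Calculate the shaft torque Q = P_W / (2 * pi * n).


Formula: Q = P_W / (2 * pi * n)
Step 1 — P_W = 9775.4 kW * 1000 = 9775400.0 W
Step 2 — 2 * pi * n = 2 * pi * 4.51 = 28.337166
Step 3 — Q = 9775400.0 / 28.337166 ≈ 344970 N·m (5 s.f.)

344970 N·m


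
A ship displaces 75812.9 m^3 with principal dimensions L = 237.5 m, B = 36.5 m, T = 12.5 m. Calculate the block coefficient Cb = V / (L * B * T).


Formula: Cb = V / (L * B * T)
Step 1 — L * B * T = 237.5 * 36.5 * 12.5 = 108359.375 m^3
Step 2 — Cb = 75812.9 / 108359.375 ≈ 0.69964 (5 s.f.)

0.69964


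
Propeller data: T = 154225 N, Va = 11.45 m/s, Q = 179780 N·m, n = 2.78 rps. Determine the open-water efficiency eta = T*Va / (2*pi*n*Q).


Formula: eta = T * Va / (2 * pi * n * Q)
Step 1 — numerator = T * Va = 154225 * 11.45 = 1765876.25
Step 2 — 2 * pi * n = 2 * pi * 2.78 = 17.467255
Step 3 — denominator = 17.467255 * 179780 = 3140263.1
Step 4 — eta = 1765876.25 / 3140263.1 ≈ 0.56233 (5 s.f.)

0.56233


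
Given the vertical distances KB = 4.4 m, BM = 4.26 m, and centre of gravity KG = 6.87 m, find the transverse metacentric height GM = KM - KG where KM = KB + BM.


Formula: GM = KB + BM - KG
Step 1 — KM = KB + BM = 4.4 + 4.26 = 8.66 m
Step 2 — GM = KM - KG = 8.66 - 6.87 = 1.79 m

1.79 m


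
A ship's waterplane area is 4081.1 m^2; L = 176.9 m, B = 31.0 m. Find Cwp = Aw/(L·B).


Formula: Cwp = Aw / (L * B)
Step 1 — L * B = 176.9 * 31.0 = 5483.9 m^2
Step 2 — Cwp = 4081.1 / 5483.9 ≈ 0.74420 (5 s.f.)

0.74420


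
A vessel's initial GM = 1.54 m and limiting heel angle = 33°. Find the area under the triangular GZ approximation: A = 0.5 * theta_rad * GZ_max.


Formula: GZ_max = GM * sin(theta); Area = 0.5 * theta_rad * GZ_max
Step 1 — GZ_max = 1.54 * sin(33°) = 1.54 * 0.544639 = 0.838744 m
Step 2 — theta_rad = 33 * pi/180 = 0.575959 rad
Step 3 — Area = 0.5 * 0.575959 * 0.838744 ≈ 0.24154 m·rad (5 s.f.)

0.24154 m·rad


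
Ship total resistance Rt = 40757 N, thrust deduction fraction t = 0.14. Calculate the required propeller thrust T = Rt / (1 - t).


Formula: T = Rt / (1 - t)
Step 1 — (1 - t) = 1 - 0.14 = 0.86
Step 2 — T = 40757 / 0.86 ≈ 47392 N (5 s.f.)

47392 N


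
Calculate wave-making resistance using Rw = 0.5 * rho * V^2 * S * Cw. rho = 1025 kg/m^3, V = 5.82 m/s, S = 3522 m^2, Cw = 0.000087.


Formula: Rw = 0.5 * rho * V^2 * S * Cw
Step 1 — V^2 = 5.82^2 = 33.8724
Step 2 — 0.5 * rho * V^2 = 0.5 * 1025 * 33.8724 = 17359.605
Step 3 — Rw = 17359.605 * 3522 * 0.000087 ≈ 5319.2 N (5 s.f.)

5319.2 N


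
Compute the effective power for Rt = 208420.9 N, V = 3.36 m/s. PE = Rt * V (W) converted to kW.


Formula: PE = Rt * V / 1000 (kW)
Step 1 — PE (W) = 208420.9 * 3.36 = 700294.224 W
Step 2 — PE (kW) = 700294.224 / 1000 ≈ 700.29 kW (5 s.f.)

700.29 kW


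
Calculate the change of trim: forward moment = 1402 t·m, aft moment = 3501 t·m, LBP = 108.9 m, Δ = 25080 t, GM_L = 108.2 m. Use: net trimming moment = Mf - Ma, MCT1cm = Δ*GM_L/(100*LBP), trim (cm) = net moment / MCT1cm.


Formula: net trimming moment = Mf - Ma; MCT1cm = Δ*GM_L/(100*LBP); trim = net moment / MCT1cm
Step 1 — net trimming moment = 1402 - 3501 = -2099 t·m
Step 2 — MCT1cm = 25080 * 108.2 / (100 * 108.9) = 249.1879 t·m/cm
Step 3 — trim = -2099 / 249.1879 ≈ -8.4234 cm (5 s.f.)

-8.4234 cm


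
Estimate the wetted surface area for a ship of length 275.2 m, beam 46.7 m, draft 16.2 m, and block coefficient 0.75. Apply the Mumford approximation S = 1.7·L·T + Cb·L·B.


Formula: S = 1.7*L*T + V/T with V = Cb*L*B*T, i.e. S = L * (1.7*T + Cb*B)
Step 1 — 1.7*T = 1.7 * 16.2 = 27.54 m
Step 2 — Cb*B = 0.75 * 46.7 = 35.025 m
Step 3 — 1.7*T + Cb*B = 27.54 + 35.025 = 62.565 m
Step 4 — S = 275.2 * 62.565 ≈ 17218 m^2 (5 s.f.)

17218 m^2


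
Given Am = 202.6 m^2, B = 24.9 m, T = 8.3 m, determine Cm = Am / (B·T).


Formula: Cm = Am / (B * T)
Step 1 — B * T = 24.9 * 8.3 = 206.67 m^2
Step 2 — Cm = 202.6 / 206.67 ≈ 0.98031 (5 s.f.)

0.98031


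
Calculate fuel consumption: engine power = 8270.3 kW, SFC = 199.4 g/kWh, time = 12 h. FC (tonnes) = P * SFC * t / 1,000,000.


Formula: FC (tonnes) = P * SFC * t / 1,000,000
Step 1 — P * SFC * t = 8270.3 * 199.4 * 12 = 19789173.84 g
Step 2 — FC (tonnes) = 19789173.84 / 1,000,000 ≈ 19.789 tonnes (5 s.f.)

19.789 tonnes


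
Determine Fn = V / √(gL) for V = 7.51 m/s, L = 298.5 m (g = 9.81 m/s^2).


Formula: Fn = V / sqrt(g * L)
Step 1 — g * L = 9.81 * 298.5 = 2928.285
Step 2 — sqrt(g * L) = sqrt(2928.285) = 54.11363
Step 3 — Fn = 7.51 / 54.11363 ≈ 0.13878 (5 s.f.)

0.13878


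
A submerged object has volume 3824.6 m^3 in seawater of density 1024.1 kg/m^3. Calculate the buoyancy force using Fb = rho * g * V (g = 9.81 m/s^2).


Formula: Fb = rho * g * V
Substituting: Fb = 1024.1 * 9.81 * 3824.6
Intermediate: 1024.1 * 9.81 = 10046.421
Result: Fb = 10046.421 * 3824.6 ≈ 38424000 N (5 s.f.)

38424000 N


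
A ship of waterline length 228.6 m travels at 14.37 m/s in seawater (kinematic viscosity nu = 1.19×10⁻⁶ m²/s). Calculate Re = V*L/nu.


Formula: Re = V * L / nu
Step 1 — V * L = 14.37 * 228.6 = 3284.982 m^2/s
Step 2 — Re = 3284.982 / 1.19e-6 = 2.76e+09

2.76e+09


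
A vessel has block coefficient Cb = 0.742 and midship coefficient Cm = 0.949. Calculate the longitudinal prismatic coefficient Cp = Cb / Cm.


Formula: Cp = Cb / Cm
Substituting: Cp = 0.742 / 0.949
Result: Cp ≈ 0.78188 (5 s.f.)

0.78188


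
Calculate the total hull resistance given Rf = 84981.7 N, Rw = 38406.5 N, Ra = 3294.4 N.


Formula: Rt = Rf + Rw + Ra
Substituting: Rt = 84981.7 + 38406.5 + 3294.4
Result: Rt = 126682.6 N

126682.6 N


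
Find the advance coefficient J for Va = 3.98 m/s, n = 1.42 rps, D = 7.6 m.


Formula: J = Va / (n * D)
Step 1 — n * D = 1.42 * 7.6 = 10.792
Step 2 — J = 3.98 / 10.792 ≈ 0.36879 (5 s.f.)

0.36879


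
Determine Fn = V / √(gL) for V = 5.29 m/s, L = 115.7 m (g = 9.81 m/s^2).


Formula: Fn = V / sqrt(g * L)
Step 1 — g * L = 9.81 * 115.7 = 1135.017
Step 2 — sqrt(g * L) = sqrt(1135.017) = 33.690013
Step 3 — Fn = 5.29 / 33.690013 ≈ 0.15702 (5 s.f.)

0.15702


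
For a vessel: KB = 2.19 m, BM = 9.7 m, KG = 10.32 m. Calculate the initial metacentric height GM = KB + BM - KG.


Formula: GM = KB + BM - KG
Step 1 — KM = KB + BM = 2.19 + 9.7 = 11.89 m
Step 2 — GM = KM - KG = 11.89 - 10.32 = 1.57 m

1.57 m


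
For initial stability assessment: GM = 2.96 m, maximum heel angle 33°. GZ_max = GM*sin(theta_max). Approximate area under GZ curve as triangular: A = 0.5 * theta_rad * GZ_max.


Formula: GZ_max = GM * sin(theta); Area = 0.5 * theta_rad * GZ_max
Step 1 — GZ_max = 2.96 * sin(33°) = 2.96 * 0.544639 = 1.612131 m
Step 2 — theta_rad = 33 * pi/180 = 0.575959 rad
Step 3 — Area = 0.5 * 0.575959 * 1.612131 ≈ 0.46426 m·rad (5 s.f.)

0.46426 m·rad


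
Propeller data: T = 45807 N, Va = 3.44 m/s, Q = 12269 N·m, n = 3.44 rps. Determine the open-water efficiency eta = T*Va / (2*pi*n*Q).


Formula: eta = T * Va / (2 * pi * n * Q)
Step 1 — numerator = T * Va = 45807 * 3.44 = 157576.08
Step 2 — 2 * pi * n = 2 * pi * 3.44 = 21.614157
Step 3 — denominator = 21.614157 * 12269 = 265184.09
Step 4 — eta = 157576.08 / 265184.09 ≈ 0.59421 (5 s.f.)

0.59421


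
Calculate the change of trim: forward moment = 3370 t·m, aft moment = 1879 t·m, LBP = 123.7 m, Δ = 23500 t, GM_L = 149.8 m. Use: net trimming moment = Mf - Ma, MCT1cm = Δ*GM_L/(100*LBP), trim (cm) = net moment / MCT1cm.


Formula: net trimming moment = Mf - Ma; MCT1cm = Δ*GM_L/(100*LBP); trim = net moment / MCT1cm
Step 1 — net trimming moment = 3370 - 1879 = 1491 t·m
Step 2 — MCT1cm = 23500 * 149.8 / (100 * 123.7) = 284.5837 t·m/cm
Step 3 — trim = 1491 / 284.5837 ≈ 5.2392 cm (5 s.f.)

5.2392 cm


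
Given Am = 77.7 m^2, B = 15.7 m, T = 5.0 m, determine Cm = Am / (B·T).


Formula: Cm = Am / (B * T)
Step 1 — B * T = 15.7 * 5.0 = 78.5 m^2
Step 2 — Cm = 77.7 / 78.5 ≈ 0.98981 (5 s.f.)

0.98981


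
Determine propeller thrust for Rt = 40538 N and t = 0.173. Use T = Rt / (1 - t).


Formula: T = Rt / (1 - t)
Step 1 — (1 - t) = 1 - 0.173 = 0.827
Step 2 — T = 40538 / 0.827 ≈ 49018 N (5 s.f.)

49018 N


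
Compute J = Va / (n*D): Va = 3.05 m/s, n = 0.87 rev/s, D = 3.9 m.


Formula: J = Va / (n * D)
Step 1 — n * D = 0.87 * 3.9 = 3.393
Step 2 — J = 3.05 / 3.393 ≈ 0.89891 (5 s.f.)

0.89891


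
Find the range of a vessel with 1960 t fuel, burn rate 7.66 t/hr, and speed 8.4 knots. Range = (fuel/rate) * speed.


Formula: endurance = fuel / rate; range = endurance * speed
Step 1 — endurance = 1960 / 7.66 = 255.8747 hours
Step 2 — range = 255.8747 * 8.4 ≈ 2149.3 nautical miles (5 s.f.)

2149.3 NM


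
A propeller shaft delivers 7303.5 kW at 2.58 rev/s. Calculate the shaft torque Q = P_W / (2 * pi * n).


Formula: Q = P_W / (2 * pi * n)
Step 1 — P_W = 7303.5 kW * 1000 = 7303500.0 W
Step 2 — 2 * pi * n = 2 * pi * 2.58 = 16.210618
Step 3 — Q = 7303500.0 / 16.210618 ≈ 450540 N·m (5 s.f.)

450540 N·m


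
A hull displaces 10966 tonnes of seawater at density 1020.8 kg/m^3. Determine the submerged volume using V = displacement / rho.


Formula: V = mass / rho
Step 1 — convert tonnes to kg: 10966 t * 1000 = 10966000 kg
Step 2 — V = 10966000 / 1020.8 ≈ 10743 m^3 (5 s.f.)

10743 m^3


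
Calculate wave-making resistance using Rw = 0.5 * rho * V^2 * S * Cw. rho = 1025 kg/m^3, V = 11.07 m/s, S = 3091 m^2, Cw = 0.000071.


Formula: Rw = 0.5 * rho * V^2 * S * Cw
Step 1 — V^2 = 11.07^2 = 122.5449
Step 2 — 0.5 * rho * V^2 = 0.5 * 1025 * 122.5449 = 62804.26125
Step 3 — Rw = 62804.26125 * 3091 * 0.000071 ≈ 13783 N (5 s.f.)

13783 N


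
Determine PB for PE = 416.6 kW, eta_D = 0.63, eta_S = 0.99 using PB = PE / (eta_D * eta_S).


Formula: PB = PE / (eta_D * eta_S)
Step 1 — combined efficiency = eta_D * eta_S = 0.63 * 0.99 = 0.6237
Step 2 — PB = 416.6 / 0.6237 ≈ 667.95 kW (5 s.f.)

667.95 kW


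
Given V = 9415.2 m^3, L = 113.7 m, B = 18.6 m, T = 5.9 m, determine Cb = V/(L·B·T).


Formula: Cb = V / (L * B * T)
Step 1 — L * B * T = 113.7 * 18.6 * 5.9 = 12477.438 m^3
Step 2 — Cb = 9415.2 / 12477.438 ≈ 0.75458 (5 s.f.)

0.75458


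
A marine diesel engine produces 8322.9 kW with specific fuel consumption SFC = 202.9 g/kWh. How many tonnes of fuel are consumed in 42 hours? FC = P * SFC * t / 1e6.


Formula: FC (tonnes) = P * SFC * t / 1,000,000
Step 1 — P * SFC * t = 8322.9 * 202.9 * 42 = 70926089.22 g
Step 2 — FC (tonnes) = 70926089.22 / 1,000,000 ≈ 70.926 tonnes (5 s.f.)

70.926 tonnes


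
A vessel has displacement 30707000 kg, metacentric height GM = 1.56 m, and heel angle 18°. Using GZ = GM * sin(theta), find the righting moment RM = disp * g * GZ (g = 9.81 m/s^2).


Formula: GZ = GM * sin(theta); RM = disp * g * GZ
Step 1 — GZ = 1.56 * sin(18°) = 1.56 * 0.309017 = 0.482067 m
Step 2 — RM = 30707000 * 9.81 * 0.482067 ≈ 145220000 N·m (5 s.f.)

145220000 N·m


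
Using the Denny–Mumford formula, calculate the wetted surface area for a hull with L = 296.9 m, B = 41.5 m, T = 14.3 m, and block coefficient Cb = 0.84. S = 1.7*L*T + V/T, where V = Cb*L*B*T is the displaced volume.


Formula: S = 1.7*L*T + V/T with V = Cb*L*B*T, i.e. S = L * (1.7*T + Cb*B)
Step 1 — 1.7*T = 1.7 * 14.3 = 24.31 m
Step 2 — Cb*B = 0.84 * 41.5 = 34.86 m
Step 3 — 1.7*T + Cb*B = 24.31 + 34.86 = 59.17 m
Step 4 — S = 296.9 * 59.17 ≈ 17568 m^2 (5 s.f.)

17568 m^2


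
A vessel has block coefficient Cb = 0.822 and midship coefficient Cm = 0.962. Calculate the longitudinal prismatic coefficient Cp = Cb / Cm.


Formula: Cp = Cb / Cm
Substituting: Cp = 0.822 / 0.962
Result: Cp ≈ 0.85447 (5 s.f.)

0.85447


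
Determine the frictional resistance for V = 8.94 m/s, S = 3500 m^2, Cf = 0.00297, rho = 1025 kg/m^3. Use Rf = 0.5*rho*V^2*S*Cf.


Formula: Rf = 0.5 * rho * V^2 * S * Cf
Step 1 — V^2 = 8.94^2 = 79.9236
Step 2 — 0.5 * rho * V^2 = 0.5 * 1025 * 79.9236 = 40960.845
Step 3 — Rf = 40960.845 * 3500 * 0.00297 ≈ 425790 N (5 s.f.)

425790 N


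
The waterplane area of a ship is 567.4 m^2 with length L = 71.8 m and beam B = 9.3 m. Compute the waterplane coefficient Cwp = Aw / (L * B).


Formula: Cwp = Aw / (L * B)
Step 1 — L * B = 71.8 * 9.3 = 667.74 m^2
Step 2 — Cwp = 567.4 / 667.74 ≈ 0.84973 (5 s.f.)

0.84973


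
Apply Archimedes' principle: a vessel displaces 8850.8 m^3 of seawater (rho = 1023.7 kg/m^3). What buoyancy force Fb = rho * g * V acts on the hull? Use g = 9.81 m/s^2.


Formula: Fb = rho * g * V
Substituting: Fb = 1023.7 * 9.81 * 8850.8
Intermediate: 1023.7 * 9.81 = 10042.497
Result: Fb = 10042.497 * 8850.8 ≈ 88884000 N (5 s.f.)

88884000 N


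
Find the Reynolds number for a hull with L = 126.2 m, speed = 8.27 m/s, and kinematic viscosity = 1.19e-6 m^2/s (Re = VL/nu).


Formula: Re = V * L / nu
Step 1 — V * L = 8.27 * 126.2 = 1043.674 m^2/s
Step 2 — Re = 1043.674 / 1.19e-6 = 8.77e+08

8.77e+08


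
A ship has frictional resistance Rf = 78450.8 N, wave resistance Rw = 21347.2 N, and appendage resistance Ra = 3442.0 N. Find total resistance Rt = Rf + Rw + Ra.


Formula: Rt = Rf + Rw + Ra
Substituting: Rt = 78450.8 + 21347.2 + 3442.0
Result: Rt = 103240.0 N

103240.0 N


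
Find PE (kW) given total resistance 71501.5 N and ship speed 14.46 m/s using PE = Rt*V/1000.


Formula: PE = Rt * V / 1000 (kW)
Step 1 — PE (W) = 71501.5 * 14.46 = 1033911.69 W
Step 2 — PE (kW) = 1033911.69 / 1000 ≈ 1033.9 kW (5 s.f.)

1033.9 kW


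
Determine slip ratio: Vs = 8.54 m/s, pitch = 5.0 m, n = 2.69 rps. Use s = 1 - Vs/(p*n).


Formula: s = 1 - Vs / (p * n)
Step 1 — p * n = 5.0 * 2.69 = 13.45
Step 2 — Vs / (p*n) = 8.54 / 13.45 = 0.634944 (6 d.p.)
Step 3 — s = 1 - 0.634944 = 0.365056

0.365056


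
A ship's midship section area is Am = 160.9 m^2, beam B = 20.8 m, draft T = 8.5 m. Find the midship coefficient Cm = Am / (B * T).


Formula: Cm = Am / (B * T)
Step 1 — B * T = 20.8 * 8.5 = 176.8 m^2
Step 2 — Cm = 160.9 / 176.8 ≈ 0.91007 (5 s.f.)

0.91007


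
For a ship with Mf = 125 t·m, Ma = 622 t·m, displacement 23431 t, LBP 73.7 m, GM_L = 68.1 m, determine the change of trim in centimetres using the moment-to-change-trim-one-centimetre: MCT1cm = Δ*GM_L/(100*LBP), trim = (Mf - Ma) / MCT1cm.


Formula: net trimming moment = Mf - Ma; MCT1cm = Δ*GM_L/(100*LBP); trim = net moment / MCT1cm
Step 1 — net trimming moment = 125 - 622 = -497 t·m
Step 2 — MCT1cm = 23431 * 68.1 / (100 * 73.7) = 216.5063 t·m/cm
Step 3 — trim = -497 / 216.5063 ≈ -2.2955 cm (5 s.f.)

-2.2955 cm


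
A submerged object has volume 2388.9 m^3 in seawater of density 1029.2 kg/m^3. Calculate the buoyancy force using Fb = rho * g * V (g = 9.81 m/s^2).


Formula: Fb = rho * g * V
Substituting: Fb = 1029.2 * 9.81 * 2388.9
Intermediate: 1029.2 * 9.81 = 10096.452
Result: Fb = 10096.452 * 2388.9 ≈ 24119000 N (5 s.f.)

24119000 N


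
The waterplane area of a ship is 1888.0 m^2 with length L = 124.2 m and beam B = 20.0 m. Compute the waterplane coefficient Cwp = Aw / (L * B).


Formula: Cwp = Aw / (L * B)
Step 1 — L * B = 124.2 * 20.0 = 2484.0 m^2
Step 2 — Cwp = 1888.0 / 2484.0 ≈ 0.76006 (5 s.f.)

0.76006


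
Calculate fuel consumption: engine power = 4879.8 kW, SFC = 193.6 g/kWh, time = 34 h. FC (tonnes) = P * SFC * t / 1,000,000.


Formula: FC (tonnes) = P * SFC * t / 1,000,000
Step 1 — P * SFC * t = 4879.8 * 193.6 * 34 = 32120795.52 g
Step 2 — FC (tonnes) = 32120795.52 / 1,000,000 ≈ 32.121 tonnes (5 s.f.)

32.121 tonnes


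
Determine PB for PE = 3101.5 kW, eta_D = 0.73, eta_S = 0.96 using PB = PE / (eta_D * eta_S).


Formula: PB = PE / (eta_D * eta_S)
Step 1 — combined efficiency = eta_D * eta_S = 0.73 * 0.96 = 0.7008
Step 2 — PB = 3101.5 / 0.7008 ≈ 4425.7 kW (5 s.f.)

4425.7 kW


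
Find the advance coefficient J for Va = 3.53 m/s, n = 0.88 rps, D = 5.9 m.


Formula: J = Va / (n * D)
Step 1 — n * D = 0.88 * 5.9 = 5.192
Step 2 — J = 3.53 / 5.192 ≈ 0.67989 (5 s.f.)

0.67989


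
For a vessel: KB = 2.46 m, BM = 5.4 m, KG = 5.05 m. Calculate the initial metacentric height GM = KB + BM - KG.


Formula: GM = KB + BM - KG
Step 1 — KM = KB + BM = 2.46 + 5.4 = 7.86 m
Step 2 — GM = KM - KG = 7.86 - 5.05 = 2.81 m

2.81 m


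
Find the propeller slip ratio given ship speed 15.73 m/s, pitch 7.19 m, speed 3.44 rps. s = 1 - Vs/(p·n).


Formula: s = 1 - Vs / (p * n)
Step 1 — p * n = 7.19 * 3.44 = 24.7336
Step 2 — Vs / (p*n) = 15.73 / 24.7336 = 0.635977 (6 d.p.)
Step 3 — s = 1 - 0.635977 = 0.364023

0.364023


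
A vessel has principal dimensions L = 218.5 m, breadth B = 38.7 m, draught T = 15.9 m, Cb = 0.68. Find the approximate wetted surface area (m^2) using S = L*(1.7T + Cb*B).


Formula: S = 1.7*L*T + V/T with V = Cb*L*B*T, i.e. S = L * (1.7*T + Cb*B)
Step 1 — 1.7*T = 1.7 * 15.9 = 27.03 m
Step 2 — Cb*B = 0.68 * 38.7 = 26.316 m
Step 3 — 1.7*T + Cb*B = 27.03 + 26.316 = 53.346 m
Step 4 — S = 218.5 * 53.346 ≈ 11656 m^2 (5 s.f.)

11656 m^2


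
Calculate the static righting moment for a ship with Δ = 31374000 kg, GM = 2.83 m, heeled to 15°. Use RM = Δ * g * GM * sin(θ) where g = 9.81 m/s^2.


Formula: GZ = GM * sin(theta); RM = disp * g * GZ
Step 1 — GZ = 2.83 * sin(15°) = 2.83 * 0.258819 = 0.732458 m
Step 2 — RM = 31374000 * 9.81 * 0.732458 ≈ 225440000 N·m (5 s.f.)

225440000 N·m


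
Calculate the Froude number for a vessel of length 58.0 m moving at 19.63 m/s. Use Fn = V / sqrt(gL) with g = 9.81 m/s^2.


Formula: Fn = V / sqrt(g * L)
Step 1 — g * L = 9.81 * 58.0 = 568.98
Step 2 — sqrt(g * L) = sqrt(568.98) = 23.853302
Step 3 — Fn = 19.63 / 23.853302 ≈ 0.82295 (5 s.f.)

0.82295


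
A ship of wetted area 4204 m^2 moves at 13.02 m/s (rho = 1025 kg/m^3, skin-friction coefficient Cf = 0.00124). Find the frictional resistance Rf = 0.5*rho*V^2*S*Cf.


Formula: Rf = 0.5 * rho * V^2 * S * Cf
Step 1 — V^2 = 13.02^2 = 169.5204
Step 2 — 0.5 * rho * V^2 = 0.5 * 1025 * 169.5204 = 86879.205
Step 3 — Rf = 86879.205 * 4204 * 0.00124 ≈ 452900 N (5 s.f.)

452900 N


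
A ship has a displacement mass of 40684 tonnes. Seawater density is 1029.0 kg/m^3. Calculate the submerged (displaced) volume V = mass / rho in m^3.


Formula: V = mass / rho
Step 1 — convert tonnes to kg: 40684 t * 1000 = 40684000 kg
Step 2 — V = 40684000 / 1029.0 ≈ 39537 m^3 (5 s.f.)

39537 m^3


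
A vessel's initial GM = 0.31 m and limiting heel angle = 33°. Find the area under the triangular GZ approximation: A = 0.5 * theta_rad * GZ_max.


Formula: GZ_max = GM * sin(theta); Area = 0.5 * theta_rad * GZ_max
Step 1 — GZ_max = 0.31 * sin(33°) = 0.31 * 0.544639 = 0.168838 m
Step 2 — theta_rad = 33 * pi/180 = 0.575959 rad
Step 3 — Area = 0.5 * 0.575959 * 0.168838 ≈ 0.048622 m·rad (5 s.f.)

0.048622 m·rad


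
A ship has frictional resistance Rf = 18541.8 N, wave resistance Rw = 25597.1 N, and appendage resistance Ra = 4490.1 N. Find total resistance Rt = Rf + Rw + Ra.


Formula: Rt = Rf + Rw + Ra
Substituting: Rt = 18541.8 + 25597.1 + 4490.1
Result: Rt = 48629.0 N

48629.0 N


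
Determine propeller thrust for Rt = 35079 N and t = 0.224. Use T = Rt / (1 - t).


Formula: T = Rt / (1 - t)
Step 1 — (1 - t) = 1 - 0.224 = 0.776
Step 2 — T = 35079 / 0.776 ≈ 45205 N (5 s.f.)

45205 N


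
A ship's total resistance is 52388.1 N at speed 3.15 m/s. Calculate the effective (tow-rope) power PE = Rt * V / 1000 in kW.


Formula: PE = Rt * V / 1000 (kW)
Step 1 — PE (W) = 52388.1 * 3.15 = 165022.515 W
Step 2 — PE (kW) = 165022.515 / 1000 ≈ 165.02 kW (5 s.f.)

165.02 kW


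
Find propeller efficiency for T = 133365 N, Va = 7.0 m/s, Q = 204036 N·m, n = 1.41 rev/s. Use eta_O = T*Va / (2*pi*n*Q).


Formula: eta = T * Va / (2 * pi * n * Q)
Step 1 — numerator = T * Va = 133365 * 7.0 = 933555.0
Step 2 — 2 * pi * n = 2 * pi * 1.41 = 8.859291
Step 3 — denominator = 8.859291 * 204036 = 1807614.3
Step 4 — eta = 933555.0 / 1807614.3 ≈ 0.51646 (5 s.f.)

0.51646


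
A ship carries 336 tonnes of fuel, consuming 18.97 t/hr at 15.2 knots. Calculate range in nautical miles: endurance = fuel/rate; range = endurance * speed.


Formula: endurance = fuel / rate; range = endurance * speed
Step 1 — endurance = 336 / 18.97 = 17.7122 hours
Step 2 — range = 17.7122 * 15.2 ≈ 269.23 nautical miles (5 s.f.)

269.23 NM


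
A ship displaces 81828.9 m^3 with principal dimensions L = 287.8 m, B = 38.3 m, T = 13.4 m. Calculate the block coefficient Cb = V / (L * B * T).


Formula: Cb = V / (L * B * T)
Step 1 — L * B * T = 287.8 * 38.3 * 13.4 = 147704.716 m^3
Step 2 — Cb = 81828.9 / 147704.716 ≈ 0.55400 (5 s.f.)

0.55400


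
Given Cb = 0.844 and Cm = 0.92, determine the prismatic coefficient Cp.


Formula: Cp = Cb / Cm
Substituting: Cp = 0.844 / 0.92
Result: Cp ≈ 0.91739 (5 s.f.)

0.91739


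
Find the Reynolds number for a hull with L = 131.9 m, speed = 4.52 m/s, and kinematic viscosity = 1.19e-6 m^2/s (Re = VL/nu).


Formula: Re = V * L / nu
Step 1 — V * L = 4.52 * 131.9 = 596.188 m^2/s
Step 2 — Re = 596.188 / 1.19e-6 = 5.01e+08

5.01e+08


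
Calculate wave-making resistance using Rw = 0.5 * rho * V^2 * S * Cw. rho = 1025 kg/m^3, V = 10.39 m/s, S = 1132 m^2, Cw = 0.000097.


Formula: Rw = 0.5 * rho * V^2 * S * Cw
Step 1 — V^2 = 10.39^2 = 107.9521
Step 2 — 0.5 * rho * V^2 = 0.5 * 1025 * 107.9521 = 55325.45125
Step 3 — Rw = 55325.45125 * 1132 * 0.000097 ≈ 6075.0 N (5 s.f.)

6075.0 N


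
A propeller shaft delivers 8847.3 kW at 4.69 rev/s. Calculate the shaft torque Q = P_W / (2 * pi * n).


Formula: Q = P_W / (2 * pi * n)
Step 1 — P_W = 8847.3 kW * 1000 = 8847300.0 W
Step 2 — 2 * pi * n = 2 * pi * 4.69 = 29.468139
Step 3 — Q = 8847300.0 / 29.468139 ≈ 300230 N·m (5 s.f.)

300230 N·m


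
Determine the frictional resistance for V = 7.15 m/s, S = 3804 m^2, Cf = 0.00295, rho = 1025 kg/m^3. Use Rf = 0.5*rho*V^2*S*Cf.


Formula: Rf = 0.5 * rho * V^2 * S * Cf
Step 1 — V^2 = 7.15^2 = 51.1225
Step 2 — 0.5 * rho * V^2 = 0.5 * 1025 * 51.1225 = 26200.28125
Step 3 — Rf = 26200.28125 * 3804 * 0.00295 ≈ 294010 N (5 s.f.)

294010 N


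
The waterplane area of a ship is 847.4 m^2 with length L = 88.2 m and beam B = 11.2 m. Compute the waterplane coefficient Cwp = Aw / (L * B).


Formula: Cwp = Aw / (L * B)
Step 1 — L * B = 88.2 * 11.2 = 987.84 m^2
Step 2 — Cwp = 847.4 / 987.84 ≈ 0.85783 (5 s.f.)

0.85783


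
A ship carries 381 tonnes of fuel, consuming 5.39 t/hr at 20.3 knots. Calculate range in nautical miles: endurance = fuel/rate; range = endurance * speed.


Formula: endurance = fuel / rate; range = endurance * speed
Step 1 — endurance = 381 / 5.39 = 70.6865 hours
Step 2 — range = 70.6865 * 20.3 ≈ 1434.9 nautical miles (5 s.f.)

1434.9 NM


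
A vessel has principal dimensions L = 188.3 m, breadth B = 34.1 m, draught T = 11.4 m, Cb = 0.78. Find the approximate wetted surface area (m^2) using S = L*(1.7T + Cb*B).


Formula: S = 1.7*L*T + V/T with V = Cb*L*B*T, i.e. S = L * (1.7*T + Cb*B)
Step 1 — 1.7*T = 1.7 * 11.4 = 19.38 m
Step 2 — Cb*B = 0.78 * 34.1 = 26.598 m
Step 3 — 1.7*T + Cb*B = 19.38 + 26.598 = 45.978 m
Step 4 — S = 188.3 * 45.978 ≈ 8657.7 m^2 (5 s.f.)

8657.7 m^2


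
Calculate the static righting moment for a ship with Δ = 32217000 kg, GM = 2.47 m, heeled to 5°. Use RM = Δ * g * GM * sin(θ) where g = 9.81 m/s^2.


Formula: GZ = GM * sin(theta); RM = disp * g * GZ
Step 1 — GZ = 2.47 * sin(5°) = 2.47 * 0.087156 = 0.215275 m
Step 2 — RM = 32217000 * 9.81 * 0.215275 ≈ 68037000 N·m (5 s.f.)

68037000 N·m


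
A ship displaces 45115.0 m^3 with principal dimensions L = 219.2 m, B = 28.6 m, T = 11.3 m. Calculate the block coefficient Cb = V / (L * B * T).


Formula: Cb = V / (L * B * T)
Step 1 — L * B * T = 219.2 * 28.6 * 11.3 = 70841.056 m^3
Step 2 — Cb = 45115.0 / 70841.056 ≈ 0.63685 (5 s.f.)

0.63685


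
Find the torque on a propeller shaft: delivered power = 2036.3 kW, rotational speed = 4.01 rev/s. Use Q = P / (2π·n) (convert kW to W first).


Formula: Q = P_W / (2 * pi * n)
Step 1 — P_W = 2036.3 kW * 1000 = 2036300.0 W
Step 2 — 2 * pi * n = 2 * pi * 4.01 = 25.195573
Step 3 — Q = 2036300.0 / 25.195573 ≈ 80820 N·m (5 s.f.)

80820 N·m


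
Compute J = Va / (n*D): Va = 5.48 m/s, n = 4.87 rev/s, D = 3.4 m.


Formula: J = Va / (n * D)
Step 1 — n * D = 4.87 * 3.4 = 16.558
Step 2 — J = 5.48 / 16.558 ≈ 0.33096 (5 s.f.)

0.33096


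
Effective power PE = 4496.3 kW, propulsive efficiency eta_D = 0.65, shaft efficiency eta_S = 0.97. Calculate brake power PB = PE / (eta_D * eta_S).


Formula: PB = PE / (eta_D * eta_S)
Step 1 — combined efficiency = eta_D * eta_S = 0.65 * 0.97 = 0.6305
Step 2 — PB = 4496.3 / 0.6305 ≈ 7131.3 kW (5 s.f.)

7131.3 kW


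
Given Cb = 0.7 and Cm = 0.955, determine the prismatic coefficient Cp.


Formula: Cp = Cb / Cm
Substituting: Cp = 0.7 / 0.955
Result: Cp ≈ 0.73298 (5 s.f.)

0.73298


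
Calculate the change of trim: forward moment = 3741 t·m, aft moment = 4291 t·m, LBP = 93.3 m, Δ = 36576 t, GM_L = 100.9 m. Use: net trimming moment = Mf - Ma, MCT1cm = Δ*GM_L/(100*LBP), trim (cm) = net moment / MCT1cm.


Formula: net trimming moment = Mf - Ma; MCT1cm = Δ*GM_L/(100*LBP); trim = net moment / MCT1cm
Step 1 — net trimming moment = 3741 - 4291 = -550 t·m
Step 2 — MCT1cm = 36576 * 100.9 / (100 * 93.3) = 395.554 t·m/cm
Step 3 — trim = -550 / 395.554 ≈ -1.3905 cm (5 s.f.)

-1.3905 cm


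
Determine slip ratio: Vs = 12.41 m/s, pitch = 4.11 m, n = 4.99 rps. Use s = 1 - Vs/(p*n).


Formula: s = 1 - Vs / (p * n)
Step 1 — p * n = 4.11 * 4.99 = 20.5089
Step 2 — Vs / (p*n) = 12.41 / 20.5089 = 0.605103 (6 d.p.)
Step 3 — s = 1 - 0.605103 = 0.394897

0.394897


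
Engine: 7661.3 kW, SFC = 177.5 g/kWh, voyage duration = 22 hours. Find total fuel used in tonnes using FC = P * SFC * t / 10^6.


Formula: FC (tonnes) = P * SFC * t / 1,000,000
Step 1 — P * SFC * t = 7661.3 * 177.5 * 22 = 29917376.5 g
Step 2 — FC (tonnes) = 29917376.5 / 1,000,000 ≈ 29.917 tonnes (5 s.f.)

29.917 tonnes


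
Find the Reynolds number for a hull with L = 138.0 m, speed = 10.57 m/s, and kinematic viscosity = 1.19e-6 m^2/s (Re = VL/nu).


Formula: Re = V * L / nu
Step 1 — V * L = 10.57 * 138.0 = 1458.66 m^2/s
Step 2 — Re = 1458.66 / 1.19e-6 = 1.23e+09

1.23e+09


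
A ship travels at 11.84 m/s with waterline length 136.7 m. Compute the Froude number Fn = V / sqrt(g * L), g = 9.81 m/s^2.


Formula: Fn = V / sqrt(g * L)
Step 1 — g * L = 9.81 * 136.7 = 1341.027
Step 2 — sqrt(g * L) = sqrt(1341.027) = 36.620035
Step 3 — Fn = 11.84 / 36.620035 ≈ 0.32332 (5 s.f.)

0.32332


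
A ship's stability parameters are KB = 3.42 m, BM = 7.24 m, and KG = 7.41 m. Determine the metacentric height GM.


Formula: GM = KB + BM - KG
Step 1 — KM = KB + BM = 3.42 + 7.24 = 10.66 m
Step 2 — GM = KM - KG = 10.66 - 7.41 = 3.25 m

3.25 m


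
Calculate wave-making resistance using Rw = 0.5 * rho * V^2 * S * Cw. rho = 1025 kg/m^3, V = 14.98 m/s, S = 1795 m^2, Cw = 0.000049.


Formula: Rw = 0.5 * rho * V^2 * S * Cw
Step 1 — V^2 = 14.98^2 = 224.4004
Step 2 — 0.5 * rho * V^2 = 0.5 * 1025 * 224.4004 = 115005.205
Step 3 — Rw = 115005.205 * 1795 * 0.000049 ≈ 10115 N (5 s.f.)

10115 N


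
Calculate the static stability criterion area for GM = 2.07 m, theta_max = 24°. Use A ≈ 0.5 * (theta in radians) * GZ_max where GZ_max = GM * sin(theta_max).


Formula: GZ_max = GM * sin(theta); Area = 0.5 * theta_rad * GZ_max
Step 1 — GZ_max = 2.07 * sin(24°) = 2.07 * 0.406737 = 0.841946 m
Step 2 — theta_rad = 24 * pi/180 = 0.418879 rad
Step 3 — Area = 0.5 * 0.418879 * 0.841946 ≈ 0.17634 m·rad (5 s.f.)

0.17634 m·rad


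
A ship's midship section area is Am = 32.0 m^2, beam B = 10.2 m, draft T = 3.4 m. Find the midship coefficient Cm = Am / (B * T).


Formula: Cm = Am / (B * T)
Step 1 — B * T = 10.2 * 3.4 = 34.68 m^2
Step 2 — Cm = 32.0 / 34.68 ≈ 0.92272 (5 s.f.)

0.92272


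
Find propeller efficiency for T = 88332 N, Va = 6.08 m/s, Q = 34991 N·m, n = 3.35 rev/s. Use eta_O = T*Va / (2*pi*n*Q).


Formula: eta = T * Va / (2 * pi * n * Q)
Step 1 — numerator = T * Va = 88332 * 6.08 = 537058.56
Step 2 — 2 * pi * n = 2 * pi * 3.35 = 21.048671
Step 3 — denominator = 21.048671 * 34991 = 736514.05
Step 4 — eta = 537058.56 / 736514.05 ≈ 0.72919 (5 s.f.)

0.72919


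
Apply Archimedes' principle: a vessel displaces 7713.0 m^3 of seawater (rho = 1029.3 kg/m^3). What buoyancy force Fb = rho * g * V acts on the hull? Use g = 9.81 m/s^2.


Formula: Fb = rho * g * V
Substituting: Fb = 1029.3 * 9.81 * 7713.0
Intermediate: 1029.3 * 9.81 = 10097.433
Result: Fb = 10097.433 * 7713.0 ≈ 77882000 N (5 s.f.)

77882000 N


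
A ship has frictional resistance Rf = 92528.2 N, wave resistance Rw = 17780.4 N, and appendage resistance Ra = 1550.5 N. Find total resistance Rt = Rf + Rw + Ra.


Formula: Rt = Rf + Rw + Ra
Substituting: Rt = 92528.2 + 17780.4 + 1550.5
Result: Rt = 111859.1 N

111859.1 N


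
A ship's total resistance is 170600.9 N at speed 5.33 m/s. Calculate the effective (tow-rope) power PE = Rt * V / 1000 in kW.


Formula: PE = Rt * V / 1000 (kW)
Step 1 — PE (W) = 170600.9 * 5.33 = 909302.797 W
Step 2 — PE (kW) = 909302.797 / 1000 ≈ 909.30 kW (5 s.f.)

909.30 kW


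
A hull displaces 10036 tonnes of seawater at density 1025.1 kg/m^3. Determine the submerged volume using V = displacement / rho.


Formula: V = mass / rho
Step 1 — convert tonnes to kg: 10036 t * 1000 = 10036000 kg
Step 2 — V = 10036000 / 1025.1 ≈ 9790.3 m^3 (5 s.f.)

9790.3 m^3


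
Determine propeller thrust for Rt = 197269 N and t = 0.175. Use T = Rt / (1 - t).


Formula: T = Rt / (1 - t)
Step 1 — (1 - t) = 1 - 0.175 = 0.825
Step 2 — T = 197269 / 0.825 ≈ 239110 N (5 s.f.)

239110 N


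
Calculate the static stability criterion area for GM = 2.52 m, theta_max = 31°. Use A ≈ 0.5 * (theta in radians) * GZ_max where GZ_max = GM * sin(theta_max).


Formula: GZ_max = GM * sin(theta); Area = 0.5 * theta_rad * GZ_max
Step 1 — GZ_max = 2.52 * sin(31°) = 2.52 * 0.515038 = 1.297896 m
Step 2 — theta_rad = 31 * pi/180 = 0.541052 rad
Step 3 — Area = 0.5 * 0.541052 * 1.297896 ≈ 0.35111 m·rad (5 s.f.)

0.35111 m·rad


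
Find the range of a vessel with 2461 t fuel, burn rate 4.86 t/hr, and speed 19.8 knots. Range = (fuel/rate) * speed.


Formula: endurance = fuel / rate; range = endurance * speed
Step 1 — endurance = 2461 / 4.86 = 506.3786 hours
Step 2 — range = 506.3786 * 19.8 ≈ 10026 nautical miles (5 s.f.)

10026 NM


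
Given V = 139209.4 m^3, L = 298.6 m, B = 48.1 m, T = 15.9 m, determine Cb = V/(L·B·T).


Formula: Cb = V / (L * B * T)
Step 1 — L * B * T = 298.6 * 48.1 * 15.9 = 228366.294 m^3
Step 2 — Cb = 139209.4 / 228366.294 ≈ 0.60959 (5 s.f.)

0.60959


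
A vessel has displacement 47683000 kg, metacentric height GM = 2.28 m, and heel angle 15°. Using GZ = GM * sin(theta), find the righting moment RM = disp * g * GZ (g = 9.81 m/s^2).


Formula: GZ = GM * sin(theta); RM = disp * g * GZ
Step 1 — GZ = 2.28 * sin(15°) = 2.28 * 0.258819 = 0.590107 m
Step 2 — RM = 47683000 * 9.81 * 0.590107 ≈ 276030000 N·m (5 s.f.)

276030000 N·m


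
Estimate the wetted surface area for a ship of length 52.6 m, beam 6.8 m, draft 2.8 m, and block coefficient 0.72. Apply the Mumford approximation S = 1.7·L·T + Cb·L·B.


Formula: S = 1.7*L*T + V/T with V = Cb*L*B*T, i.e. S = L * (1.7*T + Cb*B)
Step 1 — 1.7*T = 1.7 * 2.8 = 4.76 m
Step 2 — Cb*B = 0.72 * 6.8 = 4.896 m
Step 3 — 1.7*T + Cb*B = 4.76 + 4.896 = 9.656 m
Step 4 — S = 52.6 * 9.656 ≈ 507.91 m^2 (5 s.f.)

507.91 m^2


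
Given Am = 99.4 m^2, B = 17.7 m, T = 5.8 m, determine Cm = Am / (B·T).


Formula: Cm = Am / (B * T)
Step 1 — B * T = 17.7 * 5.8 = 102.66 m^2
Step 2 — Cm = 99.4 / 102.66 ≈ 0.96824 (5 s.f.)

0.96824


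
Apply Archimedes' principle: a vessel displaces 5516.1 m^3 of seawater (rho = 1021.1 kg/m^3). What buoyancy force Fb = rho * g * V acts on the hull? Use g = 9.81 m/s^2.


Formula: Fb = rho * g * V
Substituting: Fb = 1021.1 * 9.81 * 5516.1
Intermediate: 1021.1 * 9.81 = 10016.991
Result: Fb = 10016.991 * 5516.1 ≈ 55255000 N (5 s.f.)

55255000 N


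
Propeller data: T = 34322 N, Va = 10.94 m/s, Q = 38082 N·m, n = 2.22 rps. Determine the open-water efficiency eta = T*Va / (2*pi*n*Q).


Formula: eta = T * Va / (2 * pi * n * Q)
Step 1 — numerator = T * Va = 34322 * 10.94 = 375482.68
Step 2 — 2 * pi * n = 2 * pi * 2.22 = 13.948671
Step 3 — denominator = 13.948671 * 38082 = 531193.29
Step 4 — eta = 375482.68 / 531193.29 ≈ 0.70687 (5 s.f.)

0.70687


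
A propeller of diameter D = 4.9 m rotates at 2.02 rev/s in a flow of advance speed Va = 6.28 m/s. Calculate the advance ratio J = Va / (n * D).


Formula: J = Va / (n * D)
Step 1 — n * D = 2.02 * 4.9 = 9.898
Step 2 — J = 6.28 / 9.898 ≈ 0.63447 (5 s.f.)

0.63447


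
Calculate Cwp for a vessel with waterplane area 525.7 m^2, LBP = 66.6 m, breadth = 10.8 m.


Formula: Cwp = Aw / (L * B)
Step 1 — L * B = 66.6 * 10.8 = 719.28 m^2
Step 2 — Cwp = 525.7 / 719.28 ≈ 0.73087 (5 s.f.)

0.73087
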